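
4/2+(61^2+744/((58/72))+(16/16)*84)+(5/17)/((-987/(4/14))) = 16113024421/3406137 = 4730.59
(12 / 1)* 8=96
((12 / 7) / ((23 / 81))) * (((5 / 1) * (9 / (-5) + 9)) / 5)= 34992 / 805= 43.47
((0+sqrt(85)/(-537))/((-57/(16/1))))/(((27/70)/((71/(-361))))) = -79520* sqrt(85)/298345923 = -0.00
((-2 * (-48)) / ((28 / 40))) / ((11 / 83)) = 79680 / 77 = 1034.81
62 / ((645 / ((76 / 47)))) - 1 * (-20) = 611012 / 30315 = 20.16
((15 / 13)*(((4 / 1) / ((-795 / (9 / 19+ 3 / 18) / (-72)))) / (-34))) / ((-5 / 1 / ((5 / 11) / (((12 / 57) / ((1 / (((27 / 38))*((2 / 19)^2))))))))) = 500707 / 1159587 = 0.43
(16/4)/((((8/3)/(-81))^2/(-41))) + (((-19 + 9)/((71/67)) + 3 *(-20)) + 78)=-171881911/1136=-151304.50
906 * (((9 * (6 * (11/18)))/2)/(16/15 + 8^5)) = 0.46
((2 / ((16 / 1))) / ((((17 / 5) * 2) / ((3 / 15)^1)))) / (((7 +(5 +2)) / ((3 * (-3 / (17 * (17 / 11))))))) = -0.00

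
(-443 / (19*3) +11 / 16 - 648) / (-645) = 597437 / 588240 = 1.02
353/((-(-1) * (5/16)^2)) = 90368/25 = 3614.72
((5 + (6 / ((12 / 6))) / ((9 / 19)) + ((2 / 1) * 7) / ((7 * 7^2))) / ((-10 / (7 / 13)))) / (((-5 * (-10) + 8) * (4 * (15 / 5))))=-209 / 237510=-0.00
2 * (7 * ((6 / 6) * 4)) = 56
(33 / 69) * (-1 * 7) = -77 / 23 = -3.35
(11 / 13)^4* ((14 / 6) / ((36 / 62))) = 3177097 / 1542294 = 2.06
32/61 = 0.52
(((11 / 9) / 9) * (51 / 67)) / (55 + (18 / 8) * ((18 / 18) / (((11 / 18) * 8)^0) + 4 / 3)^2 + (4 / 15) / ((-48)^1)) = 55 / 35778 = 0.00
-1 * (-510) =510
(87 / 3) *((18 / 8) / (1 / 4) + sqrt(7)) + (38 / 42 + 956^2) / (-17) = -19099498 / 357 + 29 *sqrt(7) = -53423.27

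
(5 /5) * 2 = 2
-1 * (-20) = 20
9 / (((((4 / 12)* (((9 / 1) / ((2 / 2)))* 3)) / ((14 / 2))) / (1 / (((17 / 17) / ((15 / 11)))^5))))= 5315625 / 161051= 33.01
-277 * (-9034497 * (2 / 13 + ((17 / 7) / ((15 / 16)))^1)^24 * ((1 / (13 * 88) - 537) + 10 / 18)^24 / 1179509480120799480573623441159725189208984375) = 10628138968960112043098055161367838918018349044073404417830875673823299427690512614412823504939349844676128336810076252390812500326446232008014560428179269279185320573025019531586025752270786876357647844601935710633196572245282876078126529067429 / 466396121040453862189606407105703847999186430942790664018268717665475595736793164354637940371379076871141512700367675323765445526097643480718135833740234375000000000000000000000000000000000000000000000000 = 22787794515208366718330290000000000000000.00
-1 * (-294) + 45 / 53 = 15627 / 53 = 294.85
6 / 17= 0.35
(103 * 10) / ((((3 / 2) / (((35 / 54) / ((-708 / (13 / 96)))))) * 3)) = -234325 / 8258112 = -0.03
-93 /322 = -0.29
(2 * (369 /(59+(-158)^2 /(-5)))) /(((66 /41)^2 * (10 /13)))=-895973 /11939796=-0.08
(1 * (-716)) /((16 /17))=-3043 /4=-760.75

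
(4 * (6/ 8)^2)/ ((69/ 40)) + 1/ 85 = 2573/ 1955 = 1.32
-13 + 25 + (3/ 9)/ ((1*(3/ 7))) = 115/ 9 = 12.78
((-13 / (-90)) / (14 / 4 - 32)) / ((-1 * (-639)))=-13 / 1639035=-0.00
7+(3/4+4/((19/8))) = 717/76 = 9.43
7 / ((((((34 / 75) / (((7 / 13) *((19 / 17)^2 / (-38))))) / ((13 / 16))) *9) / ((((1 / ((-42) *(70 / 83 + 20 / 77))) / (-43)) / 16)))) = -850003 / 1098087100416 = -0.00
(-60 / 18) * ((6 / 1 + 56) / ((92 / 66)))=-3410 / 23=-148.26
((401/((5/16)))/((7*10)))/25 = 3208/4375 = 0.73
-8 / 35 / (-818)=4 / 14315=0.00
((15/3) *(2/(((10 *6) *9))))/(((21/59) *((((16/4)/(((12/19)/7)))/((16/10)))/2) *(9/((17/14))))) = 4012/7918155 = 0.00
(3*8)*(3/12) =6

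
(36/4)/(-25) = -9/25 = -0.36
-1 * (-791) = 791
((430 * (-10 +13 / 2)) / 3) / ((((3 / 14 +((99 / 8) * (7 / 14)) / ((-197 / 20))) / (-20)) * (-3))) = 166031600 / 20547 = 8080.58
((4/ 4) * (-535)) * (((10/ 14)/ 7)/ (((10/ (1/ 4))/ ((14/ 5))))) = -107/ 28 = -3.82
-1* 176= -176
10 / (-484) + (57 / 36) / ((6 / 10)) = 11405 / 4356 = 2.62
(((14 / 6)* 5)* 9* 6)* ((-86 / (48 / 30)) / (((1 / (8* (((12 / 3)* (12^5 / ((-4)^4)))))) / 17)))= -17905406400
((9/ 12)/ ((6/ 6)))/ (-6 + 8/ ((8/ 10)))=3/ 16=0.19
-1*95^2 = -9025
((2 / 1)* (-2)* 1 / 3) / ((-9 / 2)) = 8 / 27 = 0.30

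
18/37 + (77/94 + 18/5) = 85309/17390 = 4.91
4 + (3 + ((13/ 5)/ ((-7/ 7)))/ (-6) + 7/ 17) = 4001/ 510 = 7.85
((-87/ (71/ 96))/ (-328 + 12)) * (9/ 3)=6264/ 5609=1.12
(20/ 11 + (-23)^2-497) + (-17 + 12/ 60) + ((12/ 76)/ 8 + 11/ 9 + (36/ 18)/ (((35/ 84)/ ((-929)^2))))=62338071425/ 15048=4142615.06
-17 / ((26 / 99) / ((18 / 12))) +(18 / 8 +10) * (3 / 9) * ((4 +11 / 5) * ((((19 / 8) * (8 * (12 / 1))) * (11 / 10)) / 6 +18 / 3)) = 2170429 / 1950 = 1113.04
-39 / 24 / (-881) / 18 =13 / 126864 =0.00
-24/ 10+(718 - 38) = 3388/ 5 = 677.60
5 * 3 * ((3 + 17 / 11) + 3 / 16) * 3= 212.98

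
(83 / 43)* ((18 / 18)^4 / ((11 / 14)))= 1162 / 473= 2.46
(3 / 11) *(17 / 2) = 51 / 22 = 2.32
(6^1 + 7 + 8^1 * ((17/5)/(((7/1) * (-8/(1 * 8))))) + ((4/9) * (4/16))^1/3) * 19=164312/945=173.88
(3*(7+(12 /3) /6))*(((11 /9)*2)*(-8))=-449.78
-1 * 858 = -858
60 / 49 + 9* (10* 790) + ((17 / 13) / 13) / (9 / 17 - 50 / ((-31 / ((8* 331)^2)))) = 3509253747318652951 / 49355742780799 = 71101.22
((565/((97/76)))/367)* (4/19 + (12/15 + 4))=215152/35599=6.04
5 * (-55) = -275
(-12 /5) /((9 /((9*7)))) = -84 /5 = -16.80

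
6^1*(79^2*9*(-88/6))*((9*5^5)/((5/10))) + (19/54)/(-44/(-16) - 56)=-1598988199050038/5751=-278036550000.01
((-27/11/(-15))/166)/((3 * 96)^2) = 1/84142080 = 0.00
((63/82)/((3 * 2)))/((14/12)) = 9/82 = 0.11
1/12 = 0.08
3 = 3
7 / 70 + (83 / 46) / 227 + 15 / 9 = 138979 / 78315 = 1.77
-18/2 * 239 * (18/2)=-19359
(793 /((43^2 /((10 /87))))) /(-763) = -7930 /122738469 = -0.00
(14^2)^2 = 38416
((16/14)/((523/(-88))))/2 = -352/3661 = -0.10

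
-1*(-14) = 14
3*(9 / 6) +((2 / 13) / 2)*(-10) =97 / 26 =3.73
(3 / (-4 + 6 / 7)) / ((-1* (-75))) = -7 / 550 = -0.01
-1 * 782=-782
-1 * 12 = -12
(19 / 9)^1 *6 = 38 / 3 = 12.67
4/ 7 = 0.57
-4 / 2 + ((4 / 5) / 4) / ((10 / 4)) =-1.92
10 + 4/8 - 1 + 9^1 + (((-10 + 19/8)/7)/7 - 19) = -257/392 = -0.66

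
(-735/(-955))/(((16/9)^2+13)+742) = 1701/1675643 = 0.00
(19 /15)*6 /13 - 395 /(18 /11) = -281741 /1170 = -240.80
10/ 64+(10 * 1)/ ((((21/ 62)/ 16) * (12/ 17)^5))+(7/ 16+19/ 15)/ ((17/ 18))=37440446249/ 13880160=2697.41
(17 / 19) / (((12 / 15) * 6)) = 85 / 456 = 0.19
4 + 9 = 13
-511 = -511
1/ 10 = 0.10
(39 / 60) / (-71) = -13 / 1420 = -0.01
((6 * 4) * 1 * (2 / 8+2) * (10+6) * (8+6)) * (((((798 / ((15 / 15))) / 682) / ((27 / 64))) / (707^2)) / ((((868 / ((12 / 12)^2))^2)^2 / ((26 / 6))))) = 3952 / 7713226096529261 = 0.00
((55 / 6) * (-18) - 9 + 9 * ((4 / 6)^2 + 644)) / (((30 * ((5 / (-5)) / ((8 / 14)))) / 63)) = -33756 / 5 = -6751.20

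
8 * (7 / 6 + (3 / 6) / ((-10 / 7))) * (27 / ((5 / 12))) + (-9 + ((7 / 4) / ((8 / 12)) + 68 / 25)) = 83941 / 200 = 419.70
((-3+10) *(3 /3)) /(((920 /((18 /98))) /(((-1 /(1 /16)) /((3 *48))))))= -1 /6440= -0.00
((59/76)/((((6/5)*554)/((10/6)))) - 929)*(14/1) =-4928431291/378936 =-13005.97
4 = 4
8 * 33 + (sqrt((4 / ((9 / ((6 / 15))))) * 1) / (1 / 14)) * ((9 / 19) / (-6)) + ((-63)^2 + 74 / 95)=402209 / 95 - 14 * sqrt(10) / 95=4233.31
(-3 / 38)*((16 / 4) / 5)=-6 / 95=-0.06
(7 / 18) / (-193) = -7 / 3474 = -0.00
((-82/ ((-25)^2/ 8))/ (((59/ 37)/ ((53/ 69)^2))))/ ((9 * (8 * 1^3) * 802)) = -4261253/ 633602806875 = -0.00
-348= -348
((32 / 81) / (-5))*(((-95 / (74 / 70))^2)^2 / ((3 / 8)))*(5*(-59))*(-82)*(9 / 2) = -75690684409900000000 / 50602347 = -1495793948251.06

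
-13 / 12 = -1.08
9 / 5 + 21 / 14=33 / 10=3.30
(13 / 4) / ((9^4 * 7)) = 13 / 183708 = 0.00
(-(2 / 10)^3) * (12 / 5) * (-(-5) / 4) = -3 / 125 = -0.02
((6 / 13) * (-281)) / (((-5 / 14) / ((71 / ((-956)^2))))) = 418971 / 14851460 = 0.03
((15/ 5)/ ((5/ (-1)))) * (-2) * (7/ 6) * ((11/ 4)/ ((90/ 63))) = 539/ 200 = 2.70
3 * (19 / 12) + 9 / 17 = 359 / 68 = 5.28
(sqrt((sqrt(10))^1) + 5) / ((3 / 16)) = 16 * 10^(1 / 4) / 3 + 80 / 3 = 36.15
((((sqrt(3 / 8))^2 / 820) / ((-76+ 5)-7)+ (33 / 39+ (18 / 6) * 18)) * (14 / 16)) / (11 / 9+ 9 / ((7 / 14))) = 589337217 / 236055040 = 2.50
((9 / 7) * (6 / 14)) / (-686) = -27 / 33614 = -0.00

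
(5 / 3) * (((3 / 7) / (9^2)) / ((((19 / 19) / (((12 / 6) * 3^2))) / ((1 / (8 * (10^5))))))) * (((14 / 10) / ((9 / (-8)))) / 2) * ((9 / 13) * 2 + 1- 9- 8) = 19 / 10530000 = 0.00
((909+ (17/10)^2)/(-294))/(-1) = 1861/600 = 3.10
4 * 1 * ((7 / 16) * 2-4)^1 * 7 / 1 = -175 / 2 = -87.50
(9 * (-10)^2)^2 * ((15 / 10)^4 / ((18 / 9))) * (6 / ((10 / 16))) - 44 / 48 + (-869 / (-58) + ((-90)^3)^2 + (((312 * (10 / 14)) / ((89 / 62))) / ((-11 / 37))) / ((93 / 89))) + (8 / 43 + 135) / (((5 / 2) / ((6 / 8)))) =3061819396694230847 / 5761140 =531460682554.88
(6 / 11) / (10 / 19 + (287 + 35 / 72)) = 8208 / 4334011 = 0.00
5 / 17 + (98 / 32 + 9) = 3361 / 272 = 12.36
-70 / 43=-1.63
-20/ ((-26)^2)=-5/ 169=-0.03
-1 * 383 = -383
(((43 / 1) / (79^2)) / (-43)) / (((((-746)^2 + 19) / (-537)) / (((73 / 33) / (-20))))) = -13067 / 764133685700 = -0.00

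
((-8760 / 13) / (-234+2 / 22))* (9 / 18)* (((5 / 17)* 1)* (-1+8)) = 1686300 / 568633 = 2.97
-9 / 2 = -4.50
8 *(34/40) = 34/5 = 6.80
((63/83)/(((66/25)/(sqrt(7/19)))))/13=525 * sqrt(133)/451022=0.01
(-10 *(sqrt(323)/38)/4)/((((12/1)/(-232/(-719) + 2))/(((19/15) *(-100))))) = 20875 *sqrt(323)/12942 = 28.99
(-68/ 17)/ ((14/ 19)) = -38/ 7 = -5.43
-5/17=-0.29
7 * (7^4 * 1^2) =16807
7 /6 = 1.17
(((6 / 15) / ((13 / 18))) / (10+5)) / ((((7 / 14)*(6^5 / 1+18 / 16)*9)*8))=8 / 60661575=0.00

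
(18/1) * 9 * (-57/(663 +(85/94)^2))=-81591624/5865493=-13.91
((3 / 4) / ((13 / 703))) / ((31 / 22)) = 28.78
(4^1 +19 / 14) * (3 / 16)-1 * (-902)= 202273 / 224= 903.00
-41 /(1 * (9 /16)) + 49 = -215 /9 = -23.89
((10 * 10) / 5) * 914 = 18280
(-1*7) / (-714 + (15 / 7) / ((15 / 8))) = 49 / 4990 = 0.01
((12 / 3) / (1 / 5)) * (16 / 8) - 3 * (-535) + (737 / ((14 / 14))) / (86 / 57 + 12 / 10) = 1479985 / 772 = 1917.08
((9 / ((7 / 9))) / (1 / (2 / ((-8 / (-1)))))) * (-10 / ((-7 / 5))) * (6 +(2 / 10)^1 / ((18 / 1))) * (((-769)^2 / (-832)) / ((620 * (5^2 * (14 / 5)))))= -2879336709 / 1415464960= -2.03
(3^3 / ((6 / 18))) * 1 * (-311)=-25191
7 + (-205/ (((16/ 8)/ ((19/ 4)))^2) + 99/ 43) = -3156615/ 2752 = -1147.03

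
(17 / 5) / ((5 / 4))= 68 / 25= 2.72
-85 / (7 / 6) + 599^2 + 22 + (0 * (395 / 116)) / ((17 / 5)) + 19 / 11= 27623894 / 77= 358751.87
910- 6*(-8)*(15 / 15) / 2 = 934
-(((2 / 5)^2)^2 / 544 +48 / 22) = -510011 / 233750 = -2.18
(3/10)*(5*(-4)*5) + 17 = -13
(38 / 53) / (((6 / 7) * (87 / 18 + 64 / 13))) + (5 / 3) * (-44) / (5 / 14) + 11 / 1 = -23503765 / 120999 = -194.25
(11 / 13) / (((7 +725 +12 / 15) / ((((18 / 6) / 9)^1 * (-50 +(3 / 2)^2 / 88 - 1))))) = -0.02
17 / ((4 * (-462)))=-17 / 1848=-0.01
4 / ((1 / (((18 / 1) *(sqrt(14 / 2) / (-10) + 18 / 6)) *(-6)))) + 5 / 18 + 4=-23251 / 18 + 216 *sqrt(7) / 5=-1177.43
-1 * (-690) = 690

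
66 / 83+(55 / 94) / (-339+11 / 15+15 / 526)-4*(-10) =465152341 / 11402623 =40.79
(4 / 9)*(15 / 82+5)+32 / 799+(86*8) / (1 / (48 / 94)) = 353.66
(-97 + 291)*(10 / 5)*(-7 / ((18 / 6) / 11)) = -29876 / 3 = -9958.67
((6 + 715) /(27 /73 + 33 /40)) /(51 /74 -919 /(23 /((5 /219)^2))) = 57285491929680 /63451073789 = 902.83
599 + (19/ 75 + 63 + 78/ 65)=49759/ 75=663.45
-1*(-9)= 9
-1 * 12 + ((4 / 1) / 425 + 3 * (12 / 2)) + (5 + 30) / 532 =196229 / 32300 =6.08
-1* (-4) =4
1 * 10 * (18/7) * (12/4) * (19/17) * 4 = 41040/119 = 344.87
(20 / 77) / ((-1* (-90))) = 2 / 693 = 0.00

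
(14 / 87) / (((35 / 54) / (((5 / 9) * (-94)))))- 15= -811 / 29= -27.97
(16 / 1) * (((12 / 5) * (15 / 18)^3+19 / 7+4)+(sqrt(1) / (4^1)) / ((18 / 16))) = 8392 / 63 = 133.21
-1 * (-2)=2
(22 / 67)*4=88 / 67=1.31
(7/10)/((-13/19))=-133/130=-1.02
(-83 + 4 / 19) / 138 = -1573 / 2622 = -0.60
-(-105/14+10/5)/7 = 11/14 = 0.79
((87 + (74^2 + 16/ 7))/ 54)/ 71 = 38957/ 26838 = 1.45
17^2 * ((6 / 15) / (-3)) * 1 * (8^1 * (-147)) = 226576 / 5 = 45315.20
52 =52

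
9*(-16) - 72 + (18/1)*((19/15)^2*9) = 43.92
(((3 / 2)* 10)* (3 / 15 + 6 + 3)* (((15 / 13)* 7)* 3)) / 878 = 21735 / 5707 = 3.81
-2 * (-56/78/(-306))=-28/5967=-0.00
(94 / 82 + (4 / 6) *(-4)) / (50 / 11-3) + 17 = 1970 / 123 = 16.02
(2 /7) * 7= 2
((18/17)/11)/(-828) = -1/8602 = -0.00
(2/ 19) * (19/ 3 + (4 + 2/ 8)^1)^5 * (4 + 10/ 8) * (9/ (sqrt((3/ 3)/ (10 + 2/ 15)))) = 2102164.74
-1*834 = -834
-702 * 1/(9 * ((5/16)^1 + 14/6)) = -3744/127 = -29.48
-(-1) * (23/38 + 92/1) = 3519/38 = 92.61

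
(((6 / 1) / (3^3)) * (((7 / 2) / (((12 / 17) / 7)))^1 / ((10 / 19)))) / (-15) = -0.98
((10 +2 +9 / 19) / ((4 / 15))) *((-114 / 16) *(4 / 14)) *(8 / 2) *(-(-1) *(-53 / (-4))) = -565245 / 112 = -5046.83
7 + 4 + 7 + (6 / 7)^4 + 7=61321 / 2401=25.54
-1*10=-10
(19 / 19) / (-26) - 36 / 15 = -317 / 130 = -2.44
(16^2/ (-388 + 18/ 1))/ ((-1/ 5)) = 128/ 37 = 3.46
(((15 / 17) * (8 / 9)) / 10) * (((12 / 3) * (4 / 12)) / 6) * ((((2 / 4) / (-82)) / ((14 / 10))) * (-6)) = 20 / 43911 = 0.00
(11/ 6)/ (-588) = -11/ 3528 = -0.00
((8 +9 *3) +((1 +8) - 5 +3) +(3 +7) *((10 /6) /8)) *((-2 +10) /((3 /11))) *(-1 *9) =-11638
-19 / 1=-19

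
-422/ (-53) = 422/ 53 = 7.96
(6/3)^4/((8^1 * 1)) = 2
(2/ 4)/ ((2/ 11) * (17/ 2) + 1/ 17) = 187/ 600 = 0.31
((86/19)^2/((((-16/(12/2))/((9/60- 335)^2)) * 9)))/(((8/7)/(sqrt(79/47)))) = -580491077887 * sqrt(3713)/325766400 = -108580.47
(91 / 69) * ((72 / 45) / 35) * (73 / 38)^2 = 138554 / 622725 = 0.22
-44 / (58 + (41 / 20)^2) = -17600 / 24881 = -0.71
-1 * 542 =-542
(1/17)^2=1/289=0.00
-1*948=-948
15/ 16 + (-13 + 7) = -81/ 16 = -5.06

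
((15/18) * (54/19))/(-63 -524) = -45/11153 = -0.00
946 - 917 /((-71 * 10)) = 672577 /710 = 947.29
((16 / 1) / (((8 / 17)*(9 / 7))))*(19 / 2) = 2261 / 9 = 251.22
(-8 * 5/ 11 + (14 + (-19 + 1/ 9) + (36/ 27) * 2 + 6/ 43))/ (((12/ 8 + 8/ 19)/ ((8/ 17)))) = -7401184/ 5282937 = -1.40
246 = 246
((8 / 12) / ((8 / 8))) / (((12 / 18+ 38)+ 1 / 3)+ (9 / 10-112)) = -0.01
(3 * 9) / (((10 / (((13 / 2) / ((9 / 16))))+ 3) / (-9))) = -4212 / 67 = -62.87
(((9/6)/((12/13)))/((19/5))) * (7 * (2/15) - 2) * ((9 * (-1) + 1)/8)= 26/57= 0.46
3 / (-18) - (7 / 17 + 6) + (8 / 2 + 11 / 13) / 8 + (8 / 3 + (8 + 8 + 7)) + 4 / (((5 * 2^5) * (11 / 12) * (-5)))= 9572573 / 486200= 19.69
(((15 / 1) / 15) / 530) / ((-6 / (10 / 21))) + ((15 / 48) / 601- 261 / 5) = -8380082629 / 160539120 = -52.20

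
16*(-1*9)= -144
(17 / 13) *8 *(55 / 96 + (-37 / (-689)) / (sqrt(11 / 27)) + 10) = 111.49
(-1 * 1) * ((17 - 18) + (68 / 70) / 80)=1383 / 1400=0.99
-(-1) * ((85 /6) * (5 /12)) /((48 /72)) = 8.85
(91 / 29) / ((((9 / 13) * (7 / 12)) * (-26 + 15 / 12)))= -2704 / 8613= -0.31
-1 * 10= -10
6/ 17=0.35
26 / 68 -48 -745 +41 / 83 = -2235373 / 2822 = -792.12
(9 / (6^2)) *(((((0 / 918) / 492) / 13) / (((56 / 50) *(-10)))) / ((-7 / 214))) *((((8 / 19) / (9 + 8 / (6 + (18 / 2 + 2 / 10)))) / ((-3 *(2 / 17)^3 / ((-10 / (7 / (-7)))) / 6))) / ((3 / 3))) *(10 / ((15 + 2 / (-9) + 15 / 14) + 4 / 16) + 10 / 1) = 0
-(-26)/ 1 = 26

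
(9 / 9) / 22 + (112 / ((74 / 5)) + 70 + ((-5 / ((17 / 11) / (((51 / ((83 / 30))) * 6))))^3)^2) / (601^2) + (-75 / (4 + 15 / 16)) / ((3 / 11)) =44135717170691940627808763865727 / 7593972051359579203714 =5811940954.25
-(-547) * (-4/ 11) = -2188/ 11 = -198.91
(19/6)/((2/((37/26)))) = 703/312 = 2.25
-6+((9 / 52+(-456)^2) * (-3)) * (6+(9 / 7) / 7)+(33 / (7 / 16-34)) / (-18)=-15834103648463 / 4104828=-3857434.14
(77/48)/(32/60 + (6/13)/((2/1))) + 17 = 19.10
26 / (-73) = -26 / 73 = -0.36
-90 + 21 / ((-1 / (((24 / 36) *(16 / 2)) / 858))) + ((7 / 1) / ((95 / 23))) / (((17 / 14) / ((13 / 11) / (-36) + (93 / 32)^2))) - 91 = -180261956327 / 1064194560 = -169.39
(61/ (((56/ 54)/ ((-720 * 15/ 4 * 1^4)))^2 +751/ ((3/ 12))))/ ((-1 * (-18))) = 36905625/ 32714114018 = 0.00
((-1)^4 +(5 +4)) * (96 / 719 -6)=-42180 / 719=-58.66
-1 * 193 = -193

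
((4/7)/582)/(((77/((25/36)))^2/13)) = 8125/7826137704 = 0.00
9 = 9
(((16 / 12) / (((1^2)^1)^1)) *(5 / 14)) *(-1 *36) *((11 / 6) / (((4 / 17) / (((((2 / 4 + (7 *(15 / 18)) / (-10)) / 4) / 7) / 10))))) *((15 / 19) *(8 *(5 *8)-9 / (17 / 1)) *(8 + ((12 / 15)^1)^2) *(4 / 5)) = 1613007 / 23275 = 69.30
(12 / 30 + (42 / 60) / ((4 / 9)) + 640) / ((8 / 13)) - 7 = 331587 / 320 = 1036.21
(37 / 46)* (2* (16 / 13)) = 592 / 299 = 1.98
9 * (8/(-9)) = -8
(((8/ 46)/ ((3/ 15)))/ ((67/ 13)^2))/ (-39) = -260/ 309741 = -0.00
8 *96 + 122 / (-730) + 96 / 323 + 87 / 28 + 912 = 5556467101 / 3301060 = 1683.24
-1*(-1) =1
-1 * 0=0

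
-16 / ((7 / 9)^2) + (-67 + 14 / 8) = -17973 / 196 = -91.70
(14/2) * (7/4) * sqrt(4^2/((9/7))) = 49 * sqrt(7)/3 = 43.21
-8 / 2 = -4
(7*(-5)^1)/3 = -35/3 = -11.67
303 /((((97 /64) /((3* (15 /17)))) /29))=15346.61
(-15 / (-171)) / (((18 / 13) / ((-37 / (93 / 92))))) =-110630 / 47709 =-2.32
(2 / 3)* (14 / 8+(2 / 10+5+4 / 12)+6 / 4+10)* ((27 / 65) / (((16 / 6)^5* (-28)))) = -117369 / 85196800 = -0.00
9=9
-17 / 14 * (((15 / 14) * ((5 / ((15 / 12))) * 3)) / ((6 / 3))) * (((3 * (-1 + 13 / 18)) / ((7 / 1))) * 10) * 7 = 6375 / 98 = 65.05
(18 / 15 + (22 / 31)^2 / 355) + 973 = 66470737 / 68231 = 974.20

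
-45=-45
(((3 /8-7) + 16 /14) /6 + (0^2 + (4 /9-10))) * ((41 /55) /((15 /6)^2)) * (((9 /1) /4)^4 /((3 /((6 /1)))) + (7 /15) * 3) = -14581512773 /221760000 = -65.75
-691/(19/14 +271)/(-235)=9674/896055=0.01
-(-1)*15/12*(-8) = -10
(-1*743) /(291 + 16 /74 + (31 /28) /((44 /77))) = -439856 /173547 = -2.53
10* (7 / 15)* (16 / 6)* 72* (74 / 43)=66304 / 43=1541.95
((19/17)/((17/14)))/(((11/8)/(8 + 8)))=34048/3179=10.71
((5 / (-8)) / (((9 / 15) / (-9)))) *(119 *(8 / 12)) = 2975 / 4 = 743.75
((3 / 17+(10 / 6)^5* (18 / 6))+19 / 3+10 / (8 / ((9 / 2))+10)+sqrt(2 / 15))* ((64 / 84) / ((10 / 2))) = 16* sqrt(30) / 1575+53642912 / 7663005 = 7.06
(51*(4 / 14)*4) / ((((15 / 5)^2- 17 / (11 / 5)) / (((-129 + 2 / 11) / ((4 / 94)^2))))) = -159637803 / 49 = -3257914.35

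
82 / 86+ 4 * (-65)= -11139 / 43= -259.05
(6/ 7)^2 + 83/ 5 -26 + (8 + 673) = 164722/ 245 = 672.33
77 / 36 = 2.14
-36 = -36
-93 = -93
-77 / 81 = -0.95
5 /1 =5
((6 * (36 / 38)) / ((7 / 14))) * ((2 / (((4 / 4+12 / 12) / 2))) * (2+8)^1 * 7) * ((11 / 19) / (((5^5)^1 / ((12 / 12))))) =66528 / 225625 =0.29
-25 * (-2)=50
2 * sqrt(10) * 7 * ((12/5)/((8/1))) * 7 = 147 * sqrt(10)/5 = 92.97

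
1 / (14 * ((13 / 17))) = 0.09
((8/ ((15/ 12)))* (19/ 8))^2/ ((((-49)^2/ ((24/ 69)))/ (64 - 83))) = -877952/ 1380575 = -0.64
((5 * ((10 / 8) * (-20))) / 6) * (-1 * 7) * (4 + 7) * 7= 67375 / 6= 11229.17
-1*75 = -75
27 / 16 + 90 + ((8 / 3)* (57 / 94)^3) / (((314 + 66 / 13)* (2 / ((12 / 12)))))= 157945354623 / 1722631216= 91.69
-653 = -653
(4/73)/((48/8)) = 2/219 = 0.01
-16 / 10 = -8 / 5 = -1.60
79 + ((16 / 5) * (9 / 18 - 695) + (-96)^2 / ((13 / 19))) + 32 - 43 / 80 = 2362381 / 208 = 11357.60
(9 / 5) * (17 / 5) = 153 / 25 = 6.12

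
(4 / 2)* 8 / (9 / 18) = 32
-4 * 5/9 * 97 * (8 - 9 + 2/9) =13580/81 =167.65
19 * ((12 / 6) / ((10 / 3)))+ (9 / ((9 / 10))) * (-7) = -293 / 5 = -58.60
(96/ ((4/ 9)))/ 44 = 54/ 11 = 4.91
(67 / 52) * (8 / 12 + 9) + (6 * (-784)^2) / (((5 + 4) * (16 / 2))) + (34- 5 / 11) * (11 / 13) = 2665633 / 52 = 51262.17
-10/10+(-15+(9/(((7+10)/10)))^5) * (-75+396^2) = 922201682389588/1419857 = 649503212.22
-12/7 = -1.71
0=0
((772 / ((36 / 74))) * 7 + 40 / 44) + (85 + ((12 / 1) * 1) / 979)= 8966509 / 801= 11194.14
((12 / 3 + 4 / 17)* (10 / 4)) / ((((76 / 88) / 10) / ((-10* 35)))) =-13860000 / 323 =-42910.22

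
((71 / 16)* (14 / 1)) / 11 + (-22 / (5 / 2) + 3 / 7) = -8389 / 3080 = -2.72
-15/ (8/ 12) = -45/ 2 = -22.50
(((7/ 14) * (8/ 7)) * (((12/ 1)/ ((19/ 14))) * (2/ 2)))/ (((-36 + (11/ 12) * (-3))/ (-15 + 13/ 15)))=27136/ 14725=1.84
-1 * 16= -16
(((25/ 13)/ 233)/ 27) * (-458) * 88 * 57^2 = -363743600/ 9087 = -40029.01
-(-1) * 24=24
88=88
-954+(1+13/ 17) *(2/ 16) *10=-32361/ 34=-951.79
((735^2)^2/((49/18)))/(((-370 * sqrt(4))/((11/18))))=-13103157375/148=-88534847.13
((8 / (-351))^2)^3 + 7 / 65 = 0.11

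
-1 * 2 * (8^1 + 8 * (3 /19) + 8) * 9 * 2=-11808 /19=-621.47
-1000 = -1000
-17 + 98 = 81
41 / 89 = 0.46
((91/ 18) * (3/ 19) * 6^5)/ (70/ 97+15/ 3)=3813264/ 3515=1084.85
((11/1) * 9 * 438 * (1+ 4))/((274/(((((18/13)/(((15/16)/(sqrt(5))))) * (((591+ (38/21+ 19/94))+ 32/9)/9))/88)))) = 515799166 * sqrt(5)/585949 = 1968.37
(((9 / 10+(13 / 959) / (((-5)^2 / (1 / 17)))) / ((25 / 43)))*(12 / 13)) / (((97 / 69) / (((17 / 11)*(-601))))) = -7849440506322 / 8313930625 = -944.13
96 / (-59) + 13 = 671 / 59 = 11.37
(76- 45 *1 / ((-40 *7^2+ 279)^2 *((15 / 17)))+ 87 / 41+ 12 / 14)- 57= 21.98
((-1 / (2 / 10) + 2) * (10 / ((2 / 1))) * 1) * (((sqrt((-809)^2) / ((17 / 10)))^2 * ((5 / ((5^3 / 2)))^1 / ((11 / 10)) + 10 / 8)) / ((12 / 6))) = -14284047825 / 6358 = -2246625.96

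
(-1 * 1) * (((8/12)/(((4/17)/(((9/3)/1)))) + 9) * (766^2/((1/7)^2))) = -503143270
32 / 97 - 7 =-647 / 97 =-6.67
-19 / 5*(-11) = 209 / 5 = 41.80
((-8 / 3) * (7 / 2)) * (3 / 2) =-14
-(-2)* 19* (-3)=-114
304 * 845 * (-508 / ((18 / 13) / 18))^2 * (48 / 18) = 89626081392640 / 3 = 29875360464213.33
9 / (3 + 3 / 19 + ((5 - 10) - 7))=-57 / 56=-1.02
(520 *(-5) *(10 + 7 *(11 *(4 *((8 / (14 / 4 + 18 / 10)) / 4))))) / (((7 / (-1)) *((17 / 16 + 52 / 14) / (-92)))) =-5120793600 / 5671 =-902978.95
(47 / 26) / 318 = 47 / 8268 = 0.01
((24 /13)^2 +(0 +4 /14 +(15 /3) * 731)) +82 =4425241 /1183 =3740.69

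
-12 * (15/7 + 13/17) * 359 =-1490568/119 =-12525.78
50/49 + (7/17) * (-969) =-19501/49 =-397.98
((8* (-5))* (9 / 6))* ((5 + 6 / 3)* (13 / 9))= -1820 / 3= -606.67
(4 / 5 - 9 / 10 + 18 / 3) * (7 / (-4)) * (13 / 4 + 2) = -8673 / 160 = -54.21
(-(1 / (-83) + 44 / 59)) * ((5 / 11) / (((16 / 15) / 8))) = -269475 / 107734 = -2.50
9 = 9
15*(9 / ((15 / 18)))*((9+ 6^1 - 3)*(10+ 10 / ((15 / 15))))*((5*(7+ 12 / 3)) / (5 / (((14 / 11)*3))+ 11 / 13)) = 106142400 / 107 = 991985.05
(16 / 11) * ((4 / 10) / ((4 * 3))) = 8 / 165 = 0.05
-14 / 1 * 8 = -112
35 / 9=3.89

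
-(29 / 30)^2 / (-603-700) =841 / 1172700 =0.00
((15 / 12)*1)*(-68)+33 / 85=-7192 / 85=-84.61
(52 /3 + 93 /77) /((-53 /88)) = -34264 /1113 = -30.79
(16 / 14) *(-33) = -264 / 7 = -37.71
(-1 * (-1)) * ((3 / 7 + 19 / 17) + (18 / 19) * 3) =9922 / 2261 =4.39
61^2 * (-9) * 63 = -2109807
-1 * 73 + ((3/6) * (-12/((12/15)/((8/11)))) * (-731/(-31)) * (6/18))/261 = -6511693/89001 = -73.16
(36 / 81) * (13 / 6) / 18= 13 / 243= 0.05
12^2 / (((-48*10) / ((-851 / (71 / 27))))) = 68931 / 710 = 97.09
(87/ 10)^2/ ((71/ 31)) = 234639/ 7100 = 33.05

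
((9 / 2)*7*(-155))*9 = -87885 / 2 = -43942.50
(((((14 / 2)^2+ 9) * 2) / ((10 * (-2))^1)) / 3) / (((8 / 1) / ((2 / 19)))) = -29 / 1140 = -0.03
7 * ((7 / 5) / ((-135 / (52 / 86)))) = -1274 / 29025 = -0.04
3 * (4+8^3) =1548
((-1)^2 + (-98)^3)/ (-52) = 941191/ 52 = 18099.83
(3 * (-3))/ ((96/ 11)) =-33/ 32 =-1.03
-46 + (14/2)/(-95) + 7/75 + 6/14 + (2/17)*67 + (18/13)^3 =-13045019821/372556275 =-35.01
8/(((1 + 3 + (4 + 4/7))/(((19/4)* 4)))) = 266/15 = 17.73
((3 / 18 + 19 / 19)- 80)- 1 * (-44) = -209 / 6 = -34.83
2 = 2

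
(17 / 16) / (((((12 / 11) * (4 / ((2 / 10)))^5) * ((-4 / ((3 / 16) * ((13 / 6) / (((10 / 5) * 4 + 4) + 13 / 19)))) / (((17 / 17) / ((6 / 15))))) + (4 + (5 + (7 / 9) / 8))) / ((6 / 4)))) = -0.00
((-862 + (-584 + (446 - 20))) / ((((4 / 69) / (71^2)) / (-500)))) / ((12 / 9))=33261148125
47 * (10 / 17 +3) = 2867 / 17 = 168.65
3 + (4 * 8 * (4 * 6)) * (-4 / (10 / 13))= -19953 / 5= -3990.60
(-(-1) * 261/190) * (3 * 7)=5481/190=28.85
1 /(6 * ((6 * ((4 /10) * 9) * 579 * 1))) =5 /375192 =0.00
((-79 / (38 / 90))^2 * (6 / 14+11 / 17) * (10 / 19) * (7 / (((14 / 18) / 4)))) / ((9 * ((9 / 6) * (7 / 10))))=431377920000 / 5713547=75500.90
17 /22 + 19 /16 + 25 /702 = 123295 /61776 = 2.00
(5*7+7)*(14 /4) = 147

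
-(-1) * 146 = 146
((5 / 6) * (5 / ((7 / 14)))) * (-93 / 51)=-15.20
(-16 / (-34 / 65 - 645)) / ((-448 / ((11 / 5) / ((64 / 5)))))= -715 / 75190528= -0.00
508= 508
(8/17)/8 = 1/17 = 0.06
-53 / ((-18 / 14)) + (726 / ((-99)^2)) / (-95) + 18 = 151903 / 2565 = 59.22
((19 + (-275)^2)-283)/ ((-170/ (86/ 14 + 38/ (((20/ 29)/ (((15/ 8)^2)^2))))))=-174679620973/ 573440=-304617.08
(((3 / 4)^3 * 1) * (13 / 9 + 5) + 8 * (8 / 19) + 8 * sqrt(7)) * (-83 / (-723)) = 3.13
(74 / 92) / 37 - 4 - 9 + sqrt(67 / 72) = -597 / 46 + sqrt(134) / 12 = -12.01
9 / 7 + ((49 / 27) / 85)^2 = 47420032 / 36869175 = 1.29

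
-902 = -902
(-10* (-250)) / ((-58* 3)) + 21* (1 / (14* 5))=-12239 / 870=-14.07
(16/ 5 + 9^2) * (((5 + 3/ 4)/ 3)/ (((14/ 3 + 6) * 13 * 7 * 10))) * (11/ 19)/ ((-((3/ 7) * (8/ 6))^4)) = -36533959/ 404684800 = -0.09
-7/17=-0.41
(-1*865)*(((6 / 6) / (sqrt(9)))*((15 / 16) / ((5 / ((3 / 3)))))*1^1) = -54.06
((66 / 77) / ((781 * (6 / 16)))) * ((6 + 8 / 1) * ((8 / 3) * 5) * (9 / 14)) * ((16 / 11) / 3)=10240 / 60137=0.17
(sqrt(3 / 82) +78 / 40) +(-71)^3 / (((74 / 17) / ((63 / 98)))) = -136895907 / 2590 +sqrt(246) / 82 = -52855.37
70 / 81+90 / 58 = 5675 / 2349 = 2.42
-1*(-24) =24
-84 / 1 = -84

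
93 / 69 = 31 / 23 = 1.35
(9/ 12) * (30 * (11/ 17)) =495/ 34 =14.56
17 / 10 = 1.70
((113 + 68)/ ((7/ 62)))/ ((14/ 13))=72943/ 49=1488.63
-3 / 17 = -0.18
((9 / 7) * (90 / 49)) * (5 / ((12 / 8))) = 2700 / 343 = 7.87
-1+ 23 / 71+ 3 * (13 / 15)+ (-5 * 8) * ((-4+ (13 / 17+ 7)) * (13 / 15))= -2328047 / 18105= -128.59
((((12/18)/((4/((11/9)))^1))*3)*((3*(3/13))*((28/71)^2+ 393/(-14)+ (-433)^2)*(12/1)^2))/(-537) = -1746343968468/82112849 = -21267.61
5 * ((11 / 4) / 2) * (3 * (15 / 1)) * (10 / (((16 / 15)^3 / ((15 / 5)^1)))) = 125296875 / 16384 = 7647.51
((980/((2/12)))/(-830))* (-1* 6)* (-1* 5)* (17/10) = -29988/83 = -361.30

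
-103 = -103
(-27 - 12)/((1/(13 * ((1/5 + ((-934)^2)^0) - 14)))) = 32448/5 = 6489.60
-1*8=-8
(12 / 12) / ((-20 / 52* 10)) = -13 / 50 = -0.26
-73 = -73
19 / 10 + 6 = 79 / 10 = 7.90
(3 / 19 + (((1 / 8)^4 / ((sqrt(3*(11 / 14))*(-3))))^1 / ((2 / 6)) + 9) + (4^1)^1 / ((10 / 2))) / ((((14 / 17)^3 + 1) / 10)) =9295396 / 145483- 24565*sqrt(462) / 517490688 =63.89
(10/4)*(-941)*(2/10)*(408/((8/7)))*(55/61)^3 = -55891518375/453962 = -123119.38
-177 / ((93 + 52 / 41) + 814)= -2419 / 12413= -0.19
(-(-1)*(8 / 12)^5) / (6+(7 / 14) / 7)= 448 / 20655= 0.02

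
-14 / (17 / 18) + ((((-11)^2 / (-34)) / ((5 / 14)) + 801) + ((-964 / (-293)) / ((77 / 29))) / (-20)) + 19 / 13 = 3877155400 / 4985981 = 777.61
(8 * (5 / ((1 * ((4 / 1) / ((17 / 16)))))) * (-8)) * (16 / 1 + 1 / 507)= -1360.17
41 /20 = 2.05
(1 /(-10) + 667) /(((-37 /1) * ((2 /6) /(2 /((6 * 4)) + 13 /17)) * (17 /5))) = -1153737 /85544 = -13.49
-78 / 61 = -1.28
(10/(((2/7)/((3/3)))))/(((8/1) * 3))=35/24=1.46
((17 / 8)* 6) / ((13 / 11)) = 561 / 52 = 10.79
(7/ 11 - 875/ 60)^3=-6239666321/ 2299968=-2712.94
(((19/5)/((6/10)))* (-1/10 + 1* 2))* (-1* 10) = -361/3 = -120.33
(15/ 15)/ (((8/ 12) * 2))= 3/ 4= 0.75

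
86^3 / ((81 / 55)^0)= 636056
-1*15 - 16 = -31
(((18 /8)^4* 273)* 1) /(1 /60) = 26867295 /64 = 419801.48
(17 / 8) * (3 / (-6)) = -17 / 16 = -1.06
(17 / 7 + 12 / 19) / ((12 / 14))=407 / 114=3.57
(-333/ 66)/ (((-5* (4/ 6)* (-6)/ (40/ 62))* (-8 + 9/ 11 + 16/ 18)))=999/ 38626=0.03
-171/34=-5.03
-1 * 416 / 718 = -208 / 359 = -0.58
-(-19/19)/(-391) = -1/391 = -0.00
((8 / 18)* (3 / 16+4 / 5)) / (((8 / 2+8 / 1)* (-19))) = -79 / 41040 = -0.00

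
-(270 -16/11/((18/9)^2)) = -2966/11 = -269.64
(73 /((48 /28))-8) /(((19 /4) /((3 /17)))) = 415 /323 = 1.28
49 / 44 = 1.11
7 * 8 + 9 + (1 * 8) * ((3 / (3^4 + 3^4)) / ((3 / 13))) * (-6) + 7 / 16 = 26605 / 432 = 61.59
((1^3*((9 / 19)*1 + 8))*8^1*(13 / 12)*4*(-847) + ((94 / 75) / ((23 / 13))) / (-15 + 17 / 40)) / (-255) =105649293256 / 108277675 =975.73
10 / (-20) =-1 / 2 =-0.50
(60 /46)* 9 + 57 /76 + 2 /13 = 15121 /1196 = 12.64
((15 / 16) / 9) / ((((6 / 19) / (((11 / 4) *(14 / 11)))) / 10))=3325 / 288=11.55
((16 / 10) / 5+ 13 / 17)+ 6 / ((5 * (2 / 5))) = 1736 / 425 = 4.08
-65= -65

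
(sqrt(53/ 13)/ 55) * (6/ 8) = 3 * sqrt(689)/ 2860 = 0.03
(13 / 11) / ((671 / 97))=1261 / 7381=0.17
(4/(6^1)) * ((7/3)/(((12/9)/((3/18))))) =7/36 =0.19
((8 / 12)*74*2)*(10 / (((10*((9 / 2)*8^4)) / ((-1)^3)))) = -37 / 6912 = -0.01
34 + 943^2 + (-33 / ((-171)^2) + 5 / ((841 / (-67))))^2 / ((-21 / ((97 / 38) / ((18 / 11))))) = 889282.99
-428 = -428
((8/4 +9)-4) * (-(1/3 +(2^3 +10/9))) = -595/9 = -66.11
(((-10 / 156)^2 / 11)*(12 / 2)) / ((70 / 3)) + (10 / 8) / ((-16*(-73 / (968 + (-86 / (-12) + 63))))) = 405324925 / 364780416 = 1.11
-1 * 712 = -712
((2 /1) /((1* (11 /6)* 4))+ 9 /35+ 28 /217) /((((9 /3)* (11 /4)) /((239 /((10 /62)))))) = 7517984 /63525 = 118.35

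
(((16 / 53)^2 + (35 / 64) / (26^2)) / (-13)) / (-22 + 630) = -11173899 / 960561864704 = -0.00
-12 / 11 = -1.09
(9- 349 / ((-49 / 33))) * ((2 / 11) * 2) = 47832 / 539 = 88.74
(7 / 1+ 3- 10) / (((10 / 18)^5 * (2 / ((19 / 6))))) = 0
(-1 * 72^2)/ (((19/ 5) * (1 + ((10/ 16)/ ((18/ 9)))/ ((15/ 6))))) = -23040/ 19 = -1212.63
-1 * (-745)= 745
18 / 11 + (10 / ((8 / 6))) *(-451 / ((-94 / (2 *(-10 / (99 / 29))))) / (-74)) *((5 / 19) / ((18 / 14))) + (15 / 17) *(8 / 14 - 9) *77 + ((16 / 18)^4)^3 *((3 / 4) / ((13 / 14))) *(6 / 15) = -43128829713932517370997 / 75618315798152869170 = -570.35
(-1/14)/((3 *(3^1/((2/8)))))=-1/504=-0.00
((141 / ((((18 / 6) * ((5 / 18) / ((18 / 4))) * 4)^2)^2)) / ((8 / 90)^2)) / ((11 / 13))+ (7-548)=78295257193 / 1126400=69509.28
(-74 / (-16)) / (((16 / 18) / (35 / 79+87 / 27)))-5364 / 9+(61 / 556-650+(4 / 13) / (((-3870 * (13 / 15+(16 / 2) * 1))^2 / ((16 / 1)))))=-1649675742018110515 / 1344676839446304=-1226.82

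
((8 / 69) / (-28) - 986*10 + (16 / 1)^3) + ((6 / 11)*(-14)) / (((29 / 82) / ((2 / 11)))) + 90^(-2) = -26394548556851 / 4576086900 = -5767.93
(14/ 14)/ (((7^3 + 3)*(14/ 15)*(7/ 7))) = 15/ 4844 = 0.00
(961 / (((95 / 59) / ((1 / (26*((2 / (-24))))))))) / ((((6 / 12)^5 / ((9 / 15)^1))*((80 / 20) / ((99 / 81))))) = -9979024 / 6175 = -1616.04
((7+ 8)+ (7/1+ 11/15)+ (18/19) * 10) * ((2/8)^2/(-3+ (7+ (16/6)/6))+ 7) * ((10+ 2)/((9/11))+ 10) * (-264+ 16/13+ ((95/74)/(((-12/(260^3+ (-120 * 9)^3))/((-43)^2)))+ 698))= 7304626440415006197589/5335200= 1369138259187098.18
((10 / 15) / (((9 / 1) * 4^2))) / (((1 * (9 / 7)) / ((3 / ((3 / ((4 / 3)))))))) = 7 / 1458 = 0.00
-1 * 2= -2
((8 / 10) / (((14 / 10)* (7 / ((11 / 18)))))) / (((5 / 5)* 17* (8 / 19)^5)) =27237089 / 122830848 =0.22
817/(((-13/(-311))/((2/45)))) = 508174/585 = 868.67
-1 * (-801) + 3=804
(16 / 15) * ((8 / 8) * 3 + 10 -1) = 64 / 5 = 12.80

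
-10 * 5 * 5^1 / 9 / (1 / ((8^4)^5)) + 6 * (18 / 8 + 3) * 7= -576460752303423484031 / 18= -32025597350190193557.28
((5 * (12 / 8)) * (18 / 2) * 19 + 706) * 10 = 19885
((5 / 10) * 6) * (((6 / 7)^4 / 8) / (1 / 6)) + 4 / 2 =7718 / 2401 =3.21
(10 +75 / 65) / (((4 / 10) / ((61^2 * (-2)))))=-2697725 / 13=-207517.31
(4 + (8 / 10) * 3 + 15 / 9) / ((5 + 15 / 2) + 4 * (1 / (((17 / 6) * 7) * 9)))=28798 / 44705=0.64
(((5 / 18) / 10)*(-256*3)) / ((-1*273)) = 64 / 819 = 0.08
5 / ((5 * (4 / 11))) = 11 / 4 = 2.75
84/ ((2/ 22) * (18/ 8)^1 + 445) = 3696/ 19589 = 0.19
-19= -19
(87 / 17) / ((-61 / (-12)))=1044 / 1037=1.01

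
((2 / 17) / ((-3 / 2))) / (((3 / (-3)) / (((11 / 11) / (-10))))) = -2 / 255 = -0.01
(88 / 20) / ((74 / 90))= 5.35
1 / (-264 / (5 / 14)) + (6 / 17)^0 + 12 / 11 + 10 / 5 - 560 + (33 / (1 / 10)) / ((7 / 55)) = 7528555 / 3696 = 2036.95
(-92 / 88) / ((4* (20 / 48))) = -69 / 110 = -0.63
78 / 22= 39 / 11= 3.55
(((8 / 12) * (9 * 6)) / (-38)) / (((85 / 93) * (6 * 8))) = -279 / 12920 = -0.02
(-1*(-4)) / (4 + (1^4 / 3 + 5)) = 3 / 7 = 0.43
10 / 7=1.43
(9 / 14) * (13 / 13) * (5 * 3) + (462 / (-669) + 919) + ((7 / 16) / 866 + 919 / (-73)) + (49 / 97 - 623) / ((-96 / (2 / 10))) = 2105887647926743 / 2297347177440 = 916.66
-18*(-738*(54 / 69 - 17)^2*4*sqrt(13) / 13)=7392758544*sqrt(13) / 6877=3875958.99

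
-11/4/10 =-11/40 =-0.28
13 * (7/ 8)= 91/ 8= 11.38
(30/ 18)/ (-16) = -5/ 48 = -0.10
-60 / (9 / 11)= -220 / 3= -73.33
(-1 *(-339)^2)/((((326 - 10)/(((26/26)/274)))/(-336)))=4826682/10823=445.97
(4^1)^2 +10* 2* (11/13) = 428/13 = 32.92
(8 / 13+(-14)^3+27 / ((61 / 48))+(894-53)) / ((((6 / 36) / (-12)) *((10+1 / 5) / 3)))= 537027480 / 13481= 39835.88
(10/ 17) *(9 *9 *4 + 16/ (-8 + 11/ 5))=5480/ 29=188.97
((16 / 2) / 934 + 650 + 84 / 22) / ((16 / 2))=81.73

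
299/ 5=59.80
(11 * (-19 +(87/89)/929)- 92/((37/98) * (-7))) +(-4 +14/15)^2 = -113416557248/688319325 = -164.77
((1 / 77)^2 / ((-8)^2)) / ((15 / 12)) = 1 / 474320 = 0.00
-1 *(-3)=3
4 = 4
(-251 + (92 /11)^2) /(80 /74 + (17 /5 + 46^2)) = -4052795 /47466969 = -0.09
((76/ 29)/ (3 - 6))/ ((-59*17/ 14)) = 1064/ 87261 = 0.01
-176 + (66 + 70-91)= -131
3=3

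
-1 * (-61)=61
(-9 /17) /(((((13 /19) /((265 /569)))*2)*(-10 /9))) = 81567 /502996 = 0.16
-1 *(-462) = 462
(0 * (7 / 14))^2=0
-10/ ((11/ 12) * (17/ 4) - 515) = 480/ 24533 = 0.02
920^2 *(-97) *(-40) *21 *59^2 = 240066023232000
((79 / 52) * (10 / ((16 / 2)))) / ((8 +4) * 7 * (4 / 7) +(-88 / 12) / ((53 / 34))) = 62805 / 1431872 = 0.04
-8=-8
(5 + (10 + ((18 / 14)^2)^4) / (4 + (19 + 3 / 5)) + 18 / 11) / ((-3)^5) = -55196206019 / 1818298942614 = -0.03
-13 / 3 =-4.33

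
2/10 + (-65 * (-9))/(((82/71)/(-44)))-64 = -4581929/205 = -22350.87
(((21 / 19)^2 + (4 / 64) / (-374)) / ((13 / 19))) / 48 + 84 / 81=685912751 / 638516736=1.07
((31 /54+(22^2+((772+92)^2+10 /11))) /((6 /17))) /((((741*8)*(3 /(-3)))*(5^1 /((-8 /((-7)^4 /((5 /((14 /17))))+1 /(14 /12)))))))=897619263023 /622751006592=1.44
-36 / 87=-12 / 29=-0.41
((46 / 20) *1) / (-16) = -23 / 160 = -0.14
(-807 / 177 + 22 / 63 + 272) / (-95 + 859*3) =995375 / 9225594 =0.11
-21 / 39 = -7 / 13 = -0.54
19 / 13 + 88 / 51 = 2113 / 663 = 3.19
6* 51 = 306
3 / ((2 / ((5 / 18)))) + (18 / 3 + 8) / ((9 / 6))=39 / 4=9.75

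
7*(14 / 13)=98 / 13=7.54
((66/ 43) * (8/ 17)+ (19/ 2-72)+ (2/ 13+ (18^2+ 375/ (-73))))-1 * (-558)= 1131093787/ 1387438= 815.24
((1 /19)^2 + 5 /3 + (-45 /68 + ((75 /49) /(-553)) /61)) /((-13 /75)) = -5.81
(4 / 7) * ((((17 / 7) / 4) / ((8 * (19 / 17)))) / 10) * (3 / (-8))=-867 / 595840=-0.00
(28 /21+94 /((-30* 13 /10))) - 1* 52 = -53.08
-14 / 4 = -7 / 2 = -3.50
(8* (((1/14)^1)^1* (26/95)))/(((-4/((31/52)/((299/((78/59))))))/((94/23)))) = -8742/20755315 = -0.00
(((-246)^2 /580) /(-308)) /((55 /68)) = -0.42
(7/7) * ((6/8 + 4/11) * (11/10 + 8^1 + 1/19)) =85211/8360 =10.19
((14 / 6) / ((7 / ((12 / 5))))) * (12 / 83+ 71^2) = 334732 / 83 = 4032.92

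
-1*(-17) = 17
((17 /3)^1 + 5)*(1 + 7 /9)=512 /27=18.96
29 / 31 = 0.94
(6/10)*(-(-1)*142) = 426/5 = 85.20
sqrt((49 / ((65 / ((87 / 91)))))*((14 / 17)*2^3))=28*sqrt(7395) / 1105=2.18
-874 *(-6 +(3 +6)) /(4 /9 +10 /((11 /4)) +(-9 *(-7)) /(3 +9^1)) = -1038312 /3695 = -281.00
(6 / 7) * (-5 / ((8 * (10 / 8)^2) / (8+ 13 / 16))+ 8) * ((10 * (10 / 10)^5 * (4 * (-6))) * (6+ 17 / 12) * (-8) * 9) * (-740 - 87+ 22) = -395726040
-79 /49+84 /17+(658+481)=951560 /833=1142.33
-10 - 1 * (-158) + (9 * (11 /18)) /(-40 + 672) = 148.01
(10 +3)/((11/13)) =169/11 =15.36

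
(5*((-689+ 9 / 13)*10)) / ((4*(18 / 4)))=-223700 / 117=-1911.97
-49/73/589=-49/42997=-0.00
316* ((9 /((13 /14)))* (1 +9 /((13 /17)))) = 6609456 /169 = 39109.21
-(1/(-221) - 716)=158237/221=716.00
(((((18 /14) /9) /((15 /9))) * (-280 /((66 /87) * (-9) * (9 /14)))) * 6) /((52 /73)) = 59276 /1287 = 46.06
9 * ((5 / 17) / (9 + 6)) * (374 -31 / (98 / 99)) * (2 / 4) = 100749 / 3332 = 30.24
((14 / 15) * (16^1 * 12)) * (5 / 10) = 448 / 5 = 89.60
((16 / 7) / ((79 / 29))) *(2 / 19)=928 / 10507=0.09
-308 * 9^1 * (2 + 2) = -11088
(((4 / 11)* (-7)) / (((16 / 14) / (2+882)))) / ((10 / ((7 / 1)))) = -75803 / 55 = -1378.24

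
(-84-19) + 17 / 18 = -1837 / 18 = -102.06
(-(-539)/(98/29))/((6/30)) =1595/2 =797.50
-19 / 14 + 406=5665 / 14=404.64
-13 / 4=-3.25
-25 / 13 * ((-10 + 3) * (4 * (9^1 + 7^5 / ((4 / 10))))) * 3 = 88255650 / 13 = 6788896.15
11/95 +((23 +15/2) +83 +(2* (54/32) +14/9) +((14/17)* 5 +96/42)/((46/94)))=131.63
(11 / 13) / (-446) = -11 / 5798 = -0.00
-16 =-16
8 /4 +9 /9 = 3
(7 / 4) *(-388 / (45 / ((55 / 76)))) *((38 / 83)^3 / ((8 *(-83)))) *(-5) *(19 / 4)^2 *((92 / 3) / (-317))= 111937268135 / 6499132311024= 0.02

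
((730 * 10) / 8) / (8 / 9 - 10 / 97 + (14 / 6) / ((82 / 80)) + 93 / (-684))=496448910 / 1592039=311.83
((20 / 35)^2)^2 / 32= 8 / 2401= 0.00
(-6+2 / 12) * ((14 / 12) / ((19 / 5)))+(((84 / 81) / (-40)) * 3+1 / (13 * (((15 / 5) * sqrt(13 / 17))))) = -6391 / 3420+sqrt(221) / 507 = -1.84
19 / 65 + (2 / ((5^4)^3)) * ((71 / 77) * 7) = 10205079971 / 34912109375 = 0.29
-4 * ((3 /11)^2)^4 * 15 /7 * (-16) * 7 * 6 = 37791360 /214358881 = 0.18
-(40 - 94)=54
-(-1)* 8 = 8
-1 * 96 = -96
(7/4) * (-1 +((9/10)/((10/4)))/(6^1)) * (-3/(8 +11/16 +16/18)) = 2538/4925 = 0.52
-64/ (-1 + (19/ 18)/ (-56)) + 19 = 81.82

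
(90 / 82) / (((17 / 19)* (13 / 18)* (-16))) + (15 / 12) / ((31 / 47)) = 4020125 / 2247128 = 1.79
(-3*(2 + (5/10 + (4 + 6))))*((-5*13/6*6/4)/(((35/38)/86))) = 796575/14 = 56898.21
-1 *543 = -543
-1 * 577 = -577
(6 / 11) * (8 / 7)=48 / 77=0.62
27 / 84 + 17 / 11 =575 / 308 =1.87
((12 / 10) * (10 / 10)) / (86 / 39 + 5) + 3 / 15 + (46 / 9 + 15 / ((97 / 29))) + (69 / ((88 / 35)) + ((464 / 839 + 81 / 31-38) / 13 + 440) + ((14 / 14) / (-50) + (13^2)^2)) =5298374345913699751 / 182477890366200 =29035.71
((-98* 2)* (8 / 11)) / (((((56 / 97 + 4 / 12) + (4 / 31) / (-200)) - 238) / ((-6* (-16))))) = 9699379200 / 168047693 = 57.72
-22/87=-0.25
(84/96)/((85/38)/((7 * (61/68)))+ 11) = 56791/737064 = 0.08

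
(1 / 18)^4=1 / 104976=0.00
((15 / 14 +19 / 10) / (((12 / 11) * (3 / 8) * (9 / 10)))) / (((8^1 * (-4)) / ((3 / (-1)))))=143 / 189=0.76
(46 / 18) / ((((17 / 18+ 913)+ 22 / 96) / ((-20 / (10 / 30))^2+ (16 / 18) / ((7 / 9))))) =9276544 / 921487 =10.07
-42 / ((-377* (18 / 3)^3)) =7 / 13572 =0.00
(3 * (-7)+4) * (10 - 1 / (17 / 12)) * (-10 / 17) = 1580 / 17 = 92.94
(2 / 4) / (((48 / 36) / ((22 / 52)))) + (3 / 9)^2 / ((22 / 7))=3995 / 20592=0.19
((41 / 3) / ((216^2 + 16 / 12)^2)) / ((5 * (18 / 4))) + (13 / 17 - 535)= -1334520031801463 / 2498000499960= -534.24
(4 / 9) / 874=2 / 3933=0.00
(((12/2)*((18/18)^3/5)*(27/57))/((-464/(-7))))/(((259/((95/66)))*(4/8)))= 9/94424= 0.00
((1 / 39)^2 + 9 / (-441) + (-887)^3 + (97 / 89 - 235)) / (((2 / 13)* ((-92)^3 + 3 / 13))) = 4628990673867073 / 794630622618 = 5825.34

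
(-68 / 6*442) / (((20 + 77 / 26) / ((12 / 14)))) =-781456 / 4179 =-187.00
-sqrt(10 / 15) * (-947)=773.22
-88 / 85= -1.04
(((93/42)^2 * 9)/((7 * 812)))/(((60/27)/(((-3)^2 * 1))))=700569/22281280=0.03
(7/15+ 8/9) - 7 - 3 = -389/45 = -8.64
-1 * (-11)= 11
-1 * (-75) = 75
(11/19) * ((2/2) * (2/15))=22/285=0.08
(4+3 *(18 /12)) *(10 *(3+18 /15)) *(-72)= -25704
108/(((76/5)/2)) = 270/19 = 14.21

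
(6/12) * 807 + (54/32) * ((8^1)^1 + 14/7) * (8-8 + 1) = 420.38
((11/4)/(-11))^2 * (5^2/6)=25/96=0.26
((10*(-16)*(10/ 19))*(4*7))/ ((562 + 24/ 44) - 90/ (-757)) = -186524800/ 44510407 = -4.19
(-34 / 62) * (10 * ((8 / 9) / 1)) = -1360 / 279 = -4.87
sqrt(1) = 1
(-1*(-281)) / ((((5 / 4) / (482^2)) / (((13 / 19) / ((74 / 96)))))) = 162946477824 / 3515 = 46357461.69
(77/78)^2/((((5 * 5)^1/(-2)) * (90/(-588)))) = 290521/570375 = 0.51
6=6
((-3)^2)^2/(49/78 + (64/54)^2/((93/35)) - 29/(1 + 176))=8424048438/103272623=81.57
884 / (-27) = -884 / 27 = -32.74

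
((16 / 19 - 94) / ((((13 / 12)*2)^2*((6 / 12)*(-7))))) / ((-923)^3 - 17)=-31860 / 4418587572217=-0.00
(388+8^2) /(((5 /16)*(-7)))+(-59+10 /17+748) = 287361 /595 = 482.96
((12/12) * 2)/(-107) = -2/107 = -0.02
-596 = -596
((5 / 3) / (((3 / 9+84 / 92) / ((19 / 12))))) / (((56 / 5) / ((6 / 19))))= 575 / 9632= 0.06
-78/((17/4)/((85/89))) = -17.53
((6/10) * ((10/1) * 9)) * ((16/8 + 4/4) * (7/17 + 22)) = 61722/17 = 3630.71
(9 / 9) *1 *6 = 6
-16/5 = -3.20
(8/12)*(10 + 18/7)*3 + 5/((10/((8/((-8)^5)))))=1441785/57344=25.14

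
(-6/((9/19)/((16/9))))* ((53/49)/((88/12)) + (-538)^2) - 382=-94859879710/14553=-6518235.40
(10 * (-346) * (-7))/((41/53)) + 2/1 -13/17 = 31310.02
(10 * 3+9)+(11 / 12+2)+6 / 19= 42.23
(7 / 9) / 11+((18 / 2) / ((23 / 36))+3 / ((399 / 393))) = 5182382 / 302841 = 17.11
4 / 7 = 0.57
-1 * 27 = -27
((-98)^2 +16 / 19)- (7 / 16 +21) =9583.40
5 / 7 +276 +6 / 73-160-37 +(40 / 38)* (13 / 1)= 907604 / 9709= 93.48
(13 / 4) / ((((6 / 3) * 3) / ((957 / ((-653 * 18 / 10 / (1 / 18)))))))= -20735 / 846288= -0.02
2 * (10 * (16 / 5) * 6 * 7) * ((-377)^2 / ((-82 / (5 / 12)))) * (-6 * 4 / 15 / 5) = 127347584 / 205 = 621207.73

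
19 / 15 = 1.27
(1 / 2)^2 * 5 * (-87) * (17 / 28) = -7395 / 112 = -66.03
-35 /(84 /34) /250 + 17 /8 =1241 /600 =2.07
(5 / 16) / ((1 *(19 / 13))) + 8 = 2497 / 304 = 8.21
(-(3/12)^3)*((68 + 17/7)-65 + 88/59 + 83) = -37137/26432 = -1.41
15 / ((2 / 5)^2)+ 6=399 / 4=99.75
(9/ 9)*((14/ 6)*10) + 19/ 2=197/ 6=32.83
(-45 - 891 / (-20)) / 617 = -9 / 12340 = -0.00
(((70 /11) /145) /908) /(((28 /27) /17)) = 459 /579304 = 0.00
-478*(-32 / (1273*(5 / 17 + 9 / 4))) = 1040128 / 220229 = 4.72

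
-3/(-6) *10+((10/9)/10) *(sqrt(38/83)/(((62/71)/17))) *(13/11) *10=5+78455 *sqrt(3154)/254727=22.30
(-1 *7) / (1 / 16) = -112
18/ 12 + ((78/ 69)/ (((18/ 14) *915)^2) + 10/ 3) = 15077587573/ 3119500350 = 4.83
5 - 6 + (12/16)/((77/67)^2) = -10249/23716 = -0.43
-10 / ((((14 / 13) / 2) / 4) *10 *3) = -52 / 21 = -2.48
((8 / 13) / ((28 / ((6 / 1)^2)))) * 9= 648 / 91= 7.12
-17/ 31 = -0.55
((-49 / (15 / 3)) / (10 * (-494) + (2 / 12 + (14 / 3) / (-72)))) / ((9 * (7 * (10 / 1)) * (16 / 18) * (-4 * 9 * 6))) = -0.00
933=933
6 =6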